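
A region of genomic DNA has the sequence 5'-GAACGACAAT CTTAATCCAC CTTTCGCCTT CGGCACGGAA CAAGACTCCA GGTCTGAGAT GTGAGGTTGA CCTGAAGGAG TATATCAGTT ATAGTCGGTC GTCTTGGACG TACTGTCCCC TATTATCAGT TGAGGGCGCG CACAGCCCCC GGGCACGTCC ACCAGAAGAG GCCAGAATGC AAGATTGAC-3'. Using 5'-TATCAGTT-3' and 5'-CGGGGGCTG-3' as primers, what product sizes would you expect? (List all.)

The forward primer TATCAGTT matches the top strand at positions 83–90, 124–131.
The reverse primer's reverse complement is CAGCCCCCG, matching at positions 143–151.
Each forward site pairs with the reverse site to give a product ending at position 151: sizes 69, 28 bp.

69 bp, 28 bp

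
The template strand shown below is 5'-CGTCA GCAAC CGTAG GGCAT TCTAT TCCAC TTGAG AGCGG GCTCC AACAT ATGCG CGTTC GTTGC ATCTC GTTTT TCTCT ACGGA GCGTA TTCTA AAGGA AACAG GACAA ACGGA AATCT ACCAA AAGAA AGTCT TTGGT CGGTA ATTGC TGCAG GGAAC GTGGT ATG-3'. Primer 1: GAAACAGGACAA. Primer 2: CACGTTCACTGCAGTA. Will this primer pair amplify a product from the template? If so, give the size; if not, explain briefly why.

Primer 2 (CACGTTCACTGCAGTA) does not match the top strand, and its reverse complement TACTGCAGTGAACGTG does not match either.
With no annealing site for primer 2, no amplification occurs.

No product — primer 2 has no binding site in the template.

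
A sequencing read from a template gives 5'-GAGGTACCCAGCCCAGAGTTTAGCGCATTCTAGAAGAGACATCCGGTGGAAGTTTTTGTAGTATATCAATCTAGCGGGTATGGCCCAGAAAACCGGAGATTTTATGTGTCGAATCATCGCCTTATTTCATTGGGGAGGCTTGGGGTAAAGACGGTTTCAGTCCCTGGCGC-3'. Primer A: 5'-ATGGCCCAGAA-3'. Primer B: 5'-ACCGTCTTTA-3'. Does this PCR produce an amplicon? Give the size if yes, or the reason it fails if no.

Primer A (ATGGCCCAGAA) matches the top strand at positions 80–90; it acts as a forward primer.
Primer B's reverse complement is TAAAGACGGT, matching the top strand at positions 146–155; it acts as a reverse primer.
The 3' ends face each other across positions 80–155, giving a 76 bp product.

Yes — a 76 bp product.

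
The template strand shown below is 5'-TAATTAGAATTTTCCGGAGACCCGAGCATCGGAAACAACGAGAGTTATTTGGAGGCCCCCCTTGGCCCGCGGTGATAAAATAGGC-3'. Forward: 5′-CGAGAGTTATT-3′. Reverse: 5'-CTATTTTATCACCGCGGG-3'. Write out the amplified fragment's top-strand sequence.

Scanning the template, CGAGAGTTATT occurs at positions 39–49; this primer anneals to the bottom strand there with its 3' end pointing downstream.
The reverse primer's reverse complement is CCCGCGGTGATAAAATAG, which matches the template at positions 66–83.
The product is the template from position 39 through 83 (45 bp).

5'-CGAGAGTTATTTGGAGGCCCCCCTTGGCCCGCGGTGATAAAATAG-3'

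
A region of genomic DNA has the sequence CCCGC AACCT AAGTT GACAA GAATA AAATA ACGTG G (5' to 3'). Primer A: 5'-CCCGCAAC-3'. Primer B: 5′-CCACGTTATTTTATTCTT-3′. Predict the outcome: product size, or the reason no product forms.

Primer A (CCCGCAAC) matches the top strand at positions 1–8; it acts as a forward primer.
Primer B's reverse complement is AAGAATAAAATAACGTGG, matching the top strand at positions 19–36; it acts as a reverse primer.
The 3' ends face each other across positions 1–36, giving a 36 bp product.

Yes — a 36 bp product.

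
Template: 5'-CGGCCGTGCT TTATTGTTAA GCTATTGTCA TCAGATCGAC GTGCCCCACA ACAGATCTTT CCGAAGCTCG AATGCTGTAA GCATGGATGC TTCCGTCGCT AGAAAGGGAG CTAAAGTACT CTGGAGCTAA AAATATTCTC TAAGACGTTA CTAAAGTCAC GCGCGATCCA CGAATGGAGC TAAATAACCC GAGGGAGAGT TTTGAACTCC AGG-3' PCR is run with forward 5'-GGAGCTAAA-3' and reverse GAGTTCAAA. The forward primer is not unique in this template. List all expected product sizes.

103 bp, 87 bp, 34 bp

The forward primer GGAGCTAAA matches the top strand at positions 107–115, 123–131, 176–184.
The reverse primer's reverse complement is TTTGAACTC, matching at positions 201–209.
Each forward site pairs with the reverse site to give a product ending at position 209: sizes 103, 87, 34 bp.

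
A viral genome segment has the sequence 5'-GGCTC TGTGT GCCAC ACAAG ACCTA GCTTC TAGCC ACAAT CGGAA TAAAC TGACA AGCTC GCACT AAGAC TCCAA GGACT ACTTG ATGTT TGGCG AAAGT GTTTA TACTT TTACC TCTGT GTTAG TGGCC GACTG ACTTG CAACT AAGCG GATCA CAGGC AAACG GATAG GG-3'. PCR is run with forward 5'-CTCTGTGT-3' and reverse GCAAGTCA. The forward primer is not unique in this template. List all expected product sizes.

The forward primer CTCTGTGT matches the top strand at positions 3–10, 115–122.
The reverse primer's reverse complement is TGACTTGC, matching at positions 134–141.
Each forward site pairs with the reverse site to give a product ending at position 141: sizes 139, 27 bp.

139 bp, 27 bp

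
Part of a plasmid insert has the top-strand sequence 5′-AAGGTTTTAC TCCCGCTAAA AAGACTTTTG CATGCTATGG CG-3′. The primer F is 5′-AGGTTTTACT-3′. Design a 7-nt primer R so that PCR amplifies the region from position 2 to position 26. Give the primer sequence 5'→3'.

5'-AGTCTTT-3'

The product's 3' end on the top strand is position 26.
The reverse primer anneals to the top strand over positions 20–26, i.e. to AAAGACT.
Its sequence written 5'→3' is the reverse complement: AGTCTTT.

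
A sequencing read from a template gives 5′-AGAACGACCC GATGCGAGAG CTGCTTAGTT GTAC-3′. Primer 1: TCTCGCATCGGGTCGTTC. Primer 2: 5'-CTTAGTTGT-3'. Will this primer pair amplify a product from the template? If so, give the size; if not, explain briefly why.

No product — the primers' 3' ends point away from each other.

Primer 1 (TCTCGCATCGGGTCGTTC) has reverse complement GAACGACCCGATGCGAGA, which matches the top strand at positions 2–19; primer 1 anneals to the top strand there with its 3' end pointing upstream toward position 2.
Primer 2 (CTTAGTTGT) matches the top strand directly at positions 24–32; it anneals to the bottom strand with its 3' end pointing downstream toward position 32.
The 3' ends diverge (primer 1 extends toward position 1, primer 2 toward position 34), so the primers never converge on a shared product.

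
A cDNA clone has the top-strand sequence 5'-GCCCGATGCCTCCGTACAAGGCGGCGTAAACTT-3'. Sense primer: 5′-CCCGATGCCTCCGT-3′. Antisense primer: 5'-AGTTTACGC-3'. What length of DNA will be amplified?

31 bp

The forward primer matches the template at positions 2–15.
Reverse complement of the reverse primer: GCGTAAACT. This occurs on the top strand at positions 24–32.
The product runs from position 2 to position 32, so its length is 32 − 2 + 1 = 31 bp.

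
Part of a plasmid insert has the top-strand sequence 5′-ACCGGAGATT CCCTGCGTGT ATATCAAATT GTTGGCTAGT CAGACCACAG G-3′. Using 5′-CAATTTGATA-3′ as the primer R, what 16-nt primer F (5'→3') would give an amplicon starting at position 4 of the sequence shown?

The reverse primer's reverse complement TATCAAATTG matches the template at positions 22–31; the product starts at position 4.
The forward primer is identical to the top strand over positions 4–19: GGAGATTCCCTGCGTG.

5'-GGAGATTCCCTGCGTG-3'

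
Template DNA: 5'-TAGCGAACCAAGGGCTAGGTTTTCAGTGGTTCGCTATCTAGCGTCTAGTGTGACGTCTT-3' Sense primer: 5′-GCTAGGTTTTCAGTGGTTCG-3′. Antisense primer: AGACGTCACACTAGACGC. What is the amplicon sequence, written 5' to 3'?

The forward primer matches the template at positions 14–33.
Reverse complement of the reverse primer: GCGTCTAGTGTGACGTCT. This occurs on the top strand at positions 41–58.
The product is the template from position 14 through 58 (45 bp).

5'-GCTAGGTTTTCAGTGGTTCGCTATCTAGCGTCTAGTGTGACGTCT-3'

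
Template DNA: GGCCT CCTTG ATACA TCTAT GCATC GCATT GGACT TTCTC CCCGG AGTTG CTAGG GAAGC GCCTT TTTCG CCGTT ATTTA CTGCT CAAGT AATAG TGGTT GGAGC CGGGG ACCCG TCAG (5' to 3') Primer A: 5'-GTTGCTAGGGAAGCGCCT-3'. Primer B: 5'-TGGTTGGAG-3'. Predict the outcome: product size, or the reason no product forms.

No product — both primers anneal to the same strand and extend in the same direction.

Primer A (GTTGCTAGGGAAGCGCCT) matches the top strand at positions 47–64 (3' end points downstream).
Primer B (TGGTTGGAG) also matches the top strand directly, at positions 96–104 — its reverse complement CTCCAACCA is not present.
Both primers anneal to the bottom strand with 3' ends pointing the same way, so neither can prime synthesis back toward the other.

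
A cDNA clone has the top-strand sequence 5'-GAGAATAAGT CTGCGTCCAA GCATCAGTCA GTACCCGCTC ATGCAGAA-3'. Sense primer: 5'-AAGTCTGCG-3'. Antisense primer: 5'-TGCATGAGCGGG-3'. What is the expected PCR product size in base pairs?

39 bp

Scanning the template, AAGTCTGCG occurs at positions 7–15; this primer anneals to the bottom strand there with its 3' end pointing downstream.
The reverse primer's reverse complement is CCCGCTCATGCA, which matches the template at positions 34–45.
Amplicon spans positions 7–45: 39 bp.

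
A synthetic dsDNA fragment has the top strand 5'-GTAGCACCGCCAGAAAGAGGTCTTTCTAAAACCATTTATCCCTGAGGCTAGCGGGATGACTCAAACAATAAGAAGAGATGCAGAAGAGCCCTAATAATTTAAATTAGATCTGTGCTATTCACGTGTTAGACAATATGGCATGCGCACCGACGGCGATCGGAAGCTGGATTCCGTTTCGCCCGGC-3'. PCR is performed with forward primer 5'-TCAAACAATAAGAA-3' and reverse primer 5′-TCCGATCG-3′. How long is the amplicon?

101 bp

The forward primer matches the template at positions 61–74.
Taking the reverse complement of TCCGATCG gives CGATCGGA, found at positions 154–161 on the template; the primer anneals here to the top strand with its 3' end pointing upstream.
Product length = (reverse-primer end) − (forward-primer start) + 1 = 161 − 61 + 1 = 101 bp.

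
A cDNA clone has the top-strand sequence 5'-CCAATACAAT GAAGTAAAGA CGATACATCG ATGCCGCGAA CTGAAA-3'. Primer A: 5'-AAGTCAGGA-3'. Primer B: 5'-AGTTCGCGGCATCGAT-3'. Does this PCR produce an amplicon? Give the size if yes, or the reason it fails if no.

Primer A (AAGTCAGGA) does not match the top strand, and its reverse complement TCCTGACTT does not match either.
With no annealing site for primer A, no amplification occurs.

No product — primer A has no binding site in the template.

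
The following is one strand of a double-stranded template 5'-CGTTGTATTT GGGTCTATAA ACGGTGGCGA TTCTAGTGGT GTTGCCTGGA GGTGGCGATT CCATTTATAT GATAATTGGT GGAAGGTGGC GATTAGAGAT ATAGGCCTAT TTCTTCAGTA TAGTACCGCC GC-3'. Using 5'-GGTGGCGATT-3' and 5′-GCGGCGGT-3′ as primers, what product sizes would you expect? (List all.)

The forward primer GGTGGCGATT matches the top strand at positions 23–32, 51–60, 85–94.
The reverse primer's reverse complement is ACCGCCGC, matching at positions 125–132.
Each forward site pairs with the reverse site to give a product ending at position 132: sizes 110, 82, 48 bp.

110 bp, 82 bp, 48 bp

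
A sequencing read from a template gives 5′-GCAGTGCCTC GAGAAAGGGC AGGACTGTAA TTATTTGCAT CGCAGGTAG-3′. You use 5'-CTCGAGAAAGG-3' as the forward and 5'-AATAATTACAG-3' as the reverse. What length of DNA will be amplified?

28 bp

Scanning the template, CTCGAGAAAGG occurs at positions 8–18; this primer anneals to the bottom strand there with its 3' end pointing downstream.
Reverse complement of the reverse primer: CTGTAATTATT. This occurs on the top strand at positions 25–35.
Amplicon spans positions 8–35: 28 bp.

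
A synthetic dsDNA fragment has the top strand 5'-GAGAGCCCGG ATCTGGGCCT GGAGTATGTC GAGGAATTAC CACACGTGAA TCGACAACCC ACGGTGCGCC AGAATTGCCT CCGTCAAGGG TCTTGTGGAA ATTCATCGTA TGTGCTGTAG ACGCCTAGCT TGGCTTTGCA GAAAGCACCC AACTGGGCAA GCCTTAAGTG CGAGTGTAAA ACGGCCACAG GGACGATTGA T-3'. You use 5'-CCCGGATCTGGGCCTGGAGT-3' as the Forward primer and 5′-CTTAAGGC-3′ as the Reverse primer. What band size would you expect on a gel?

The forward primer matches the template at positions 6–25.
The reverse primer's reverse complement is GCCTTAAG, which matches the template at positions 161–168.
The product runs from position 6 to position 168, so its length is 168 − 6 + 1 = 163 bp.

163 bp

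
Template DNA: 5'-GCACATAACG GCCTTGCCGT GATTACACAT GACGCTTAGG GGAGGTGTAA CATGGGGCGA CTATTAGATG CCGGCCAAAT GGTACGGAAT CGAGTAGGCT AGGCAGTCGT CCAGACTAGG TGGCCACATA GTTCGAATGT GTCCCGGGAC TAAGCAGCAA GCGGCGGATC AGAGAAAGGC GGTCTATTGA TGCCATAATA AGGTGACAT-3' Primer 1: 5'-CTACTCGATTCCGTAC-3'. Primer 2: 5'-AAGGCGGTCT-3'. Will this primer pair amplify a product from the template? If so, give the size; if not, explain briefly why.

Primer 1 (CTACTCGATTCCGTAC) has reverse complement GTACGGAATCGAGTAG, which matches the top strand at positions 82–97; primer 1 anneals to the top strand there with its 3' end pointing upstream toward position 82.
Primer 2 (AAGGCGGTCT) matches the top strand directly at positions 176–185; it anneals to the bottom strand with its 3' end pointing downstream toward position 185.
The 3' ends diverge (primer 1 extends toward position 1, primer 2 toward position 209), so the primers never converge on a shared product.

No product — the primers' 3' ends point away from each other.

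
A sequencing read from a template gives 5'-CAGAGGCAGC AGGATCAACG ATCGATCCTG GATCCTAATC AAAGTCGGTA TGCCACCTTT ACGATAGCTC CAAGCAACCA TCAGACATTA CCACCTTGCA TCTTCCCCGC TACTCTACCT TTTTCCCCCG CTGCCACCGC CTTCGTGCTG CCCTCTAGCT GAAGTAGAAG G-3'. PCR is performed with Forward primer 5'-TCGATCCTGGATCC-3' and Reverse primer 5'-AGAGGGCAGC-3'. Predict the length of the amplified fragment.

Forward primer TCGATCCTGGATCC is found on the top strand at positions 22–35.
The reverse primer's reverse complement is GCTGCCCTCT, which matches the template at positions 147–156.
Amplicon spans positions 22–156: 135 bp.

135 bp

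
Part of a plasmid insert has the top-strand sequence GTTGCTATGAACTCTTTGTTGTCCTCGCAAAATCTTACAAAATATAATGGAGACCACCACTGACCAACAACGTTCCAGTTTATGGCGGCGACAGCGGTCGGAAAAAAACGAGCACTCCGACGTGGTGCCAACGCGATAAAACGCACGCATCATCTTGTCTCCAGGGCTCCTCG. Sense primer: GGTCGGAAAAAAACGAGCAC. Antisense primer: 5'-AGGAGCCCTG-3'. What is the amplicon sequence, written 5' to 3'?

The forward primer matches the template at positions 96–115.
Taking the reverse complement of AGGAGCCCTG gives CAGGGCTCCT, found at positions 162–171 on the template; the primer anneals here to the top strand with its 3' end pointing upstream.
The product is the template from position 96 through 171 (76 bp).

5'-GGTCGGAAAAAAACGAGCACTCCGACGTGGTGCCAACGCGATAAAACGCACGCATCATCTTGTCTCCAGGGCTCCT-3'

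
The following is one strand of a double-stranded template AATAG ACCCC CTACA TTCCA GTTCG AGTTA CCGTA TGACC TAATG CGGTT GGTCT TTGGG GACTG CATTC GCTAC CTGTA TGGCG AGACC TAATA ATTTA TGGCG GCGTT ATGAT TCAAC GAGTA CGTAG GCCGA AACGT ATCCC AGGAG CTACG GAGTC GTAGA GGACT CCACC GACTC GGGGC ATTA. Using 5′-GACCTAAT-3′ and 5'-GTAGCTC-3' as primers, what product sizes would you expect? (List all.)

The forward primer GACCTAAT matches the top strand at positions 37–44, 87–94.
The reverse primer's reverse complement is GAGCTAC, matching at positions 148–154.
Each forward site pairs with the reverse site to give a product ending at position 154: sizes 118, 68 bp.

118 bp, 68 bp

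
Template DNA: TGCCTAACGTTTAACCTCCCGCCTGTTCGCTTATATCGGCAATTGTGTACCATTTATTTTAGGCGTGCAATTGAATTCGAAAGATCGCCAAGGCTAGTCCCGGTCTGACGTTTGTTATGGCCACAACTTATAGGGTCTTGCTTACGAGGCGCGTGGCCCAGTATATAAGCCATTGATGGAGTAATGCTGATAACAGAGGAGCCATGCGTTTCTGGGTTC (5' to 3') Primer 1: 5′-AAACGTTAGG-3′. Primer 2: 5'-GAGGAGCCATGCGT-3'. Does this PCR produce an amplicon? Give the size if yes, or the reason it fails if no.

No product — the primers' 3' ends point away from each other.

Primer 1 (AAACGTTAGG) has reverse complement CCTAACGTTT, which matches the top strand at positions 3–12; primer 1 anneals to the top strand there with its 3' end pointing upstream toward position 3.
Primer 2 (GAGGAGCCATGCGT) matches the top strand directly at positions 196–209; it anneals to the bottom strand with its 3' end pointing downstream toward position 209.
The 3' ends diverge (primer 1 extends toward position 1, primer 2 toward position 219), so the primers never converge on a shared product.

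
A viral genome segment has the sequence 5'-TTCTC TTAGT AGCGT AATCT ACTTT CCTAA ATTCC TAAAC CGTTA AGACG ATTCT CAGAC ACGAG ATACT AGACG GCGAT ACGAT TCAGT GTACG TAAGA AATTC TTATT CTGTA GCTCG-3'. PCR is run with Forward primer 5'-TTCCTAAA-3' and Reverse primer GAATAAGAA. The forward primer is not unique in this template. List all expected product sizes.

The forward primer TTCCTAAA matches the top strand at positions 24–31, 32–39.
The reverse primer's reverse complement is TTCTTATTC, matching at positions 103–111.
Each forward site pairs with the reverse site to give a product ending at position 111: sizes 88, 80 bp.

88 bp, 80 bp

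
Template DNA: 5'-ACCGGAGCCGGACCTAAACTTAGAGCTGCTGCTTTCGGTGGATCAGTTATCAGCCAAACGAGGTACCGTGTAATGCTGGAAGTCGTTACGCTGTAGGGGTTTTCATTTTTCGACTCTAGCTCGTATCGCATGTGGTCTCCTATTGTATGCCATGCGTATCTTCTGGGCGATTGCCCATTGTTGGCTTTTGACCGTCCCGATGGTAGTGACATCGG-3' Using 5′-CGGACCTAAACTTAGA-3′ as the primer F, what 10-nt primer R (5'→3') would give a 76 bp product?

5'-GACTTCCAGC-3'

The forward primer binds at positions 9–24, so a 76 bp product ends at position 9 + 76 − 1 = 84.
The reverse primer anneals to the top strand over positions 75–84, i.e. to GCTGGAAGTC.
Its sequence written 5'→3' is the reverse complement: GACTTCCAGC.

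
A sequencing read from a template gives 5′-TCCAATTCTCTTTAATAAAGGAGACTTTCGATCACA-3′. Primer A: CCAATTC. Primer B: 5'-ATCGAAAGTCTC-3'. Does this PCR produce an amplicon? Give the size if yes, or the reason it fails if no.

Primer A (CCAATTC) matches the top strand at positions 2–8; it acts as a forward primer.
Primer B's reverse complement is GAGACTTTCGAT, matching the top strand at positions 21–32; it acts as a reverse primer.
The 3' ends face each other across positions 2–32, giving a 31 bp product.

Yes — a 31 bp product.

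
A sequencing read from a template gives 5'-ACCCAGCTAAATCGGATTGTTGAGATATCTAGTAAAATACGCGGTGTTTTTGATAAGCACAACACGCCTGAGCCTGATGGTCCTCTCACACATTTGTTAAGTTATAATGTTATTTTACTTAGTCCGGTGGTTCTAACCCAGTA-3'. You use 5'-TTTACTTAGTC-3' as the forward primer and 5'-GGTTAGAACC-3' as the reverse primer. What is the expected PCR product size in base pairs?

25 bp

The forward primer matches the template at positions 114–124.
Reverse complement of the reverse primer: GGTTCTAACC. This occurs on the top strand at positions 129–138.
Product length = (reverse-primer end) − (forward-primer start) + 1 = 138 − 114 + 1 = 25 bp.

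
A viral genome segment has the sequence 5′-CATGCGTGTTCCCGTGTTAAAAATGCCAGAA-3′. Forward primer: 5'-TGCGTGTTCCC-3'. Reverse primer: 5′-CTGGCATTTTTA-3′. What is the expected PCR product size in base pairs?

27 bp

Forward primer TGCGTGTTCCC is found on the top strand at positions 3–13.
The reverse primer's reverse complement is TAAAAATGCCAG, which matches the template at positions 18–29.
The product runs from position 3 to position 29, so its length is 29 − 3 + 1 = 27 bp.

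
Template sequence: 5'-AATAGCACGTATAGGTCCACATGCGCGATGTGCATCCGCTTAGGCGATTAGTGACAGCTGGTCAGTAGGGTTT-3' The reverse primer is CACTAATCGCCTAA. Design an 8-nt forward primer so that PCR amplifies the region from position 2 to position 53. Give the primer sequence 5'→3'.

The reverse primer's reverse complement TTAGGCGATTAGTG matches the template at positions 40–53; the product starts at position 2.
The forward primer is identical to the top strand over positions 2–9: ATAGCACG.

5'-ATAGCACG-3'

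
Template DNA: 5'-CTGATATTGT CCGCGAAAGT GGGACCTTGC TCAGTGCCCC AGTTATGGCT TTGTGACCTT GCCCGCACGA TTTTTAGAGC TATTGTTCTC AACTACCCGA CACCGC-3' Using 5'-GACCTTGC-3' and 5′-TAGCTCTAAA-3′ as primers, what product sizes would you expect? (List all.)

The forward primer GACCTTGC matches the top strand at positions 23–30, 55–62.
The reverse primer's reverse complement is TTTAGAGCTA, matching at positions 73–82.
Each forward site pairs with the reverse site to give a product ending at position 82: sizes 60, 28 bp.

60 bp, 28 bp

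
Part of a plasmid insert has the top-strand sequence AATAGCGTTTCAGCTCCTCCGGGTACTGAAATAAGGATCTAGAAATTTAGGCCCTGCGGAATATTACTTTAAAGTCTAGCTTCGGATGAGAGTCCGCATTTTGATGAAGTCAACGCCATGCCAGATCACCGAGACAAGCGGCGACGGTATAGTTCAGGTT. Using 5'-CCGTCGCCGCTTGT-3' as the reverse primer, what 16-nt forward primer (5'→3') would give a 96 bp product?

5'-CCCTGCGGAATATTAC-3'

The reverse primer's reverse complement ACAAGCGGCGACGG matches the template at positions 134–147, so the product ends at position 147.
A 96 bp product then starts at position 147 − 96 + 1 = 52.
The forward primer is identical to the top strand there: CCCTGCGGAATATTAC.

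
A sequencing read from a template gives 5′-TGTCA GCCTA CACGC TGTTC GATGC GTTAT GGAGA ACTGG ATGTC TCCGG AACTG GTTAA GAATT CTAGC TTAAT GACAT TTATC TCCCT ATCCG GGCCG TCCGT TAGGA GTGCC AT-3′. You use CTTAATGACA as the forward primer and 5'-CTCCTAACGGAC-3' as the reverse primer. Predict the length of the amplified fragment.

Forward primer CTTAATGACA is found on the top strand at positions 70–79.
Taking the reverse complement of CTCCTAACGGAC gives GTCCGTTAGGAG, found at positions 100–111 on the template; the primer anneals here to the top strand with its 3' end pointing upstream.
Amplicon spans positions 70–111: 42 bp.

42 bp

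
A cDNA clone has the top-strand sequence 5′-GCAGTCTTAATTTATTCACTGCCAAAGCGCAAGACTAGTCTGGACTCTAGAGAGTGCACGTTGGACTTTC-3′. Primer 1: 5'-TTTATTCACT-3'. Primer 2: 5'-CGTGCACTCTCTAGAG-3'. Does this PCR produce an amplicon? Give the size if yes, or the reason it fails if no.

Primer 1 (TTTATTCACT) matches the top strand at positions 11–20; it acts as a forward primer.
Primer 2's reverse complement is CTCTAGAGAGTGCACG, matching the top strand at positions 45–60; it acts as a reverse primer.
The 3' ends face each other across positions 11–60, giving a 50 bp product.

Yes — a 50 bp product.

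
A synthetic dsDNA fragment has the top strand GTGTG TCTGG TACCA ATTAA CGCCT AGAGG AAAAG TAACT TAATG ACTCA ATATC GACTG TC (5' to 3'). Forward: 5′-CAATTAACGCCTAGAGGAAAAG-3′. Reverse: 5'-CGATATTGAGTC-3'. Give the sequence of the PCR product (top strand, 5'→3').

5'-CAATTAACGCCTAGAGGAAAAGTAACTTAATGACTCAATATCG-3'

Forward primer CAATTAACGCCTAGAGGAAAAG is found on the top strand at positions 14–35.
Reverse complement of the reverse primer: GACTCAATATCG. This occurs on the top strand at positions 45–56.
The product is the template from position 14 through 56 (43 bp).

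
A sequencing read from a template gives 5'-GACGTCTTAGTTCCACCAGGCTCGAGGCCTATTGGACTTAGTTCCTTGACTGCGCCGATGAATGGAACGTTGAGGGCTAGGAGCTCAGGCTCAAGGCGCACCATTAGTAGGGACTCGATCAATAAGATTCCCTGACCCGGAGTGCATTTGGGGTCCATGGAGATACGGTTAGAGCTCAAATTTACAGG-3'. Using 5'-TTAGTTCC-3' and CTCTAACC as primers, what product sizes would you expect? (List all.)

The forward primer TTAGTTCC matches the top strand at positions 7–14, 38–45.
The reverse primer's reverse complement is GGTTAGAG, matching at positions 167–174.
Each forward site pairs with the reverse site to give a product ending at position 174: sizes 168, 137 bp.

168 bp, 137 bp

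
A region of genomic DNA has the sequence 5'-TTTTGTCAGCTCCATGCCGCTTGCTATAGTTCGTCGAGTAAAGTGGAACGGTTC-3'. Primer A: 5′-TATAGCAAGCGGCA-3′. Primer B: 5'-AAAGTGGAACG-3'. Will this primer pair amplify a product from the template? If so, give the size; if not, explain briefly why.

Primer A (TATAGCAAGCGGCA) has reverse complement TGCCGCTTGCTATA, which matches the top strand at positions 15–28; primer A anneals to the top strand there with its 3' end pointing upstream toward position 15.
Primer B (AAAGTGGAACG) matches the top strand directly at positions 40–50; it anneals to the bottom strand with its 3' end pointing downstream toward position 50.
The 3' ends diverge (primer A extends toward position 1, primer B toward position 54), so the primers never converge on a shared product.

No product — the primers' 3' ends point away from each other.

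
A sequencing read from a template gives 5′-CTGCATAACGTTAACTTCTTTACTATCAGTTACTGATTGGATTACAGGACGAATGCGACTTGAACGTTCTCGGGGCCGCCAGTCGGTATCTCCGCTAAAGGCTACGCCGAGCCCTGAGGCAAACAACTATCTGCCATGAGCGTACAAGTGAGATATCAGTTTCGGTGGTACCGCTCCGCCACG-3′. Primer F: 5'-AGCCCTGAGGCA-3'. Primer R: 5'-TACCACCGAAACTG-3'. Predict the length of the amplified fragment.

61 bp

The forward primer matches the template at positions 110–121.
Taking the reverse complement of TACCACCGAAACTG gives CAGTTTCGGTGGTA, found at positions 157–170 on the template; the primer anneals here to the top strand with its 3' end pointing upstream.
Amplicon spans positions 110–170: 61 bp.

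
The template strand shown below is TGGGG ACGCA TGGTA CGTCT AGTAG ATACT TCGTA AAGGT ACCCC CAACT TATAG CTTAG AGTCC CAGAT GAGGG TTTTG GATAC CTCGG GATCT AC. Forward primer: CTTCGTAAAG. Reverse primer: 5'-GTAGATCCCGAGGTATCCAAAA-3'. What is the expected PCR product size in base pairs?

Forward primer CTTCGTAAAG is found on the top strand at positions 29–38.
Reverse complement of the reverse primer: TTTTGGATACCTCGGGATCTAC. This occurs on the top strand at positions 76–97.
The product runs from position 29 to position 97, so its length is 97 − 29 + 1 = 69 bp.

69 bp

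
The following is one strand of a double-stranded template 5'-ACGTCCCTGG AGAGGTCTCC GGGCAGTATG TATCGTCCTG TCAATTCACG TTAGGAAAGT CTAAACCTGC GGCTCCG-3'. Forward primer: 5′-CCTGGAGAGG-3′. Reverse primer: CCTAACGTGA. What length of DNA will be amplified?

Scanning the template, CCTGGAGAGG occurs at positions 6–15; this primer anneals to the bottom strand there with its 3' end pointing downstream.
Taking the reverse complement of CCTAACGTGA gives TCACGTTAGG, found at positions 46–55 on the template; the primer anneals here to the top strand with its 3' end pointing upstream.
The product runs from position 6 to position 55, so its length is 55 − 6 + 1 = 50 bp.

50 bp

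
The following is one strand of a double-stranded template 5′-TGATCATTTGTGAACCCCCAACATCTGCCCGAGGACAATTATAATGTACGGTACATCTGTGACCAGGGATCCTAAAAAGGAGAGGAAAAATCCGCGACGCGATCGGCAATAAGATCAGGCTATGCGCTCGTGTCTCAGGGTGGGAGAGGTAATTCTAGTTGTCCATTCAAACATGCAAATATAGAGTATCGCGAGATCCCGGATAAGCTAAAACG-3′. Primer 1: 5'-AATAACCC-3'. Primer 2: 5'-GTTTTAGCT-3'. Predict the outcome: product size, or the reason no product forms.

Primer 1 (AATAACCC) does not match the top strand, and its reverse complement GGGTTATT does not match either.
With no annealing site for primer 1, no amplification occurs.

No product — primer 1 has no binding site in the template.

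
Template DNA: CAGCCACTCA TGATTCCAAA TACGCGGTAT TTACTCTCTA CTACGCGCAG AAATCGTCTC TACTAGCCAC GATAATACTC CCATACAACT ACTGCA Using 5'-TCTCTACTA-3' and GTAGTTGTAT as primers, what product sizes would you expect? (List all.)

58 bp, 36 bp

The forward primer TCTCTACTA matches the top strand at positions 35–43, 57–65.
The reverse primer's reverse complement is ATACAACTAC, matching at positions 83–92.
Each forward site pairs with the reverse site to give a product ending at position 92: sizes 58, 36 bp.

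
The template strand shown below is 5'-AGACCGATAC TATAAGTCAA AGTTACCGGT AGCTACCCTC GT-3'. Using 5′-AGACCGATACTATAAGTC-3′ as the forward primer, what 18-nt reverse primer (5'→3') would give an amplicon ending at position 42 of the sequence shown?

The forward primer binds at positions 1–18; the product's 3' end on the top strand is position 42.
The reverse primer anneals to the top strand over positions 25–42, i.e. to ACCGGTAGCTACCCTCGT.
Its sequence written 5'→3' is the reverse complement: ACGAGGGTAGCTACCGGT.

5'-ACGAGGGTAGCTACCGGT-3'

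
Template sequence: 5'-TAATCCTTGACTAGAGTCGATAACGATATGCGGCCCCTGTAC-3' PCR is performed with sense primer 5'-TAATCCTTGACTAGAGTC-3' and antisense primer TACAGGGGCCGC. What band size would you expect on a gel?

Forward primer TAATCCTTGACTAGAGTC is found on the top strand at positions 1–18.
The reverse primer's reverse complement is GCGGCCCCTGTA, which matches the template at positions 30–41.
Amplicon spans positions 1–41: 41 bp.

41 bp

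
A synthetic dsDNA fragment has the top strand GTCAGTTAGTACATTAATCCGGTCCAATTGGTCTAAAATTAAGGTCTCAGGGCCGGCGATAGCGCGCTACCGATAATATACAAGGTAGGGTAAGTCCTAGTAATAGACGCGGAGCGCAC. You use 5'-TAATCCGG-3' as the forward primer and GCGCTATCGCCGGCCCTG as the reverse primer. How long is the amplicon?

51 bp

The forward primer matches the template at positions 15–22.
Taking the reverse complement of GCGCTATCGCCGGCCCTG gives CAGGGCCGGCGATAGCGC, found at positions 48–65 on the template; the primer anneals here to the top strand with its 3' end pointing upstream.
Product length = (reverse-primer end) − (forward-primer start) + 1 = 65 − 15 + 1 = 51 bp.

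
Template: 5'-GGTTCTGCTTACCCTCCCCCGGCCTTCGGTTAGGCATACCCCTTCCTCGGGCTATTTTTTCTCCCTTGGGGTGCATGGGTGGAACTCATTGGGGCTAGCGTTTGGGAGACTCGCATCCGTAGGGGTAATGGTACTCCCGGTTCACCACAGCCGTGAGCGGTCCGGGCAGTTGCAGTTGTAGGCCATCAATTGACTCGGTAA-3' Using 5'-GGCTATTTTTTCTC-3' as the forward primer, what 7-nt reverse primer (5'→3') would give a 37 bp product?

5'-AGTTCCA-3'

The forward primer binds at positions 50–63, so a 37 bp product ends at position 50 + 37 − 1 = 86.
The reverse primer anneals to the top strand over positions 80–86, i.e. to TGGAACT.
Its sequence written 5'→3' is the reverse complement: AGTTCCA.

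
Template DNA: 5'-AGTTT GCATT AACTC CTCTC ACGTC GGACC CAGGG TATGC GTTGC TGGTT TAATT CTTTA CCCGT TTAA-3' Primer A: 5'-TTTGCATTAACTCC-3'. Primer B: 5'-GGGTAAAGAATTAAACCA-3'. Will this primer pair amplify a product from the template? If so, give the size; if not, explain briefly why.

Primer A (TTTGCATTAACTCC) matches the top strand at positions 3–16; it acts as a forward primer.
Primer B's reverse complement is TGGTTTAATTCTTTACCC, matching the top strand at positions 46–63; it acts as a reverse primer.
The 3' ends face each other across positions 3–63, giving a 61 bp product.

Yes — a 61 bp product.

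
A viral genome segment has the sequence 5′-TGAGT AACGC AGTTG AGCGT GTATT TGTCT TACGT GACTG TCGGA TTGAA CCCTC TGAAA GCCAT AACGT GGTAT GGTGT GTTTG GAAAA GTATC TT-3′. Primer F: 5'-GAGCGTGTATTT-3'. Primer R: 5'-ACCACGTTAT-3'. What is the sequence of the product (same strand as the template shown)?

The forward primer matches the template at positions 15–26.
Reverse complement of the reverse primer: ATAACGTGGT. This occurs on the top strand at positions 64–73.
The product is the template from position 15 through 73 (59 bp).

5'-GAGCGTGTATTTGTCTTACGTGACTGTCGGATTGAACCCTCTGAAAGCCATAACGTGGT-3'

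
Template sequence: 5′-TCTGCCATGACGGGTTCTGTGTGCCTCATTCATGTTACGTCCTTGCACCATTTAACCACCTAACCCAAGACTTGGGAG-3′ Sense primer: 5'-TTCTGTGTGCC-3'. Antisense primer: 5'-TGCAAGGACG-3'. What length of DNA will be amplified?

33 bp

Scanning the template, TTCTGTGTGCC occurs at positions 15–25; this primer anneals to the bottom strand there with its 3' end pointing downstream.
The reverse primer's reverse complement is CGTCCTTGCA, which matches the template at positions 38–47.
Product length = (reverse-primer end) − (forward-primer start) + 1 = 47 − 15 + 1 = 33 bp.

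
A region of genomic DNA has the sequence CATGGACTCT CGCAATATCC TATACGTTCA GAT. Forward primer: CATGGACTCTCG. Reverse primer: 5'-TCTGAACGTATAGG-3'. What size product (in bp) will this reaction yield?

32 bp

The forward primer matches the template at positions 1–12.
Taking the reverse complement of TCTGAACGTATAGG gives CCTATACGTTCAGA, found at positions 19–32 on the template; the primer anneals here to the top strand with its 3' end pointing upstream.
Amplicon spans positions 1–32: 32 bp.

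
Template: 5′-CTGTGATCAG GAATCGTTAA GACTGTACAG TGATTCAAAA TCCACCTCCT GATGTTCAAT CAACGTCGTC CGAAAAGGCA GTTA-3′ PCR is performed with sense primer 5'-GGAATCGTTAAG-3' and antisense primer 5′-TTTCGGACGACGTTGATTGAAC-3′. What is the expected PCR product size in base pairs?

The forward primer matches the template at positions 10–21.
Taking the reverse complement of TTTCGGACGACGTTGATTGAAC gives GTTCAATCAACGTCGTCCGAAA, found at positions 54–75 on the template; the primer anneals here to the top strand with its 3' end pointing upstream.
The product runs from position 10 to position 75, so its length is 75 − 10 + 1 = 66 bp.

66 bp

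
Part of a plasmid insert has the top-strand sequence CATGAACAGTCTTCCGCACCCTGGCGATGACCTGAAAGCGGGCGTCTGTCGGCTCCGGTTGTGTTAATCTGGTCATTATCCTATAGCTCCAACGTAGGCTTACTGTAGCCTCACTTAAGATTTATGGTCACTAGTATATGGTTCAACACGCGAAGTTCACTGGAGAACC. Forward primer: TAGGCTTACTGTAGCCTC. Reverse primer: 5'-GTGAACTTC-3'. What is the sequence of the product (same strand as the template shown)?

5'-TAGGCTTACTGTAGCCTCACTTAAGATTTATGGTCACTAGTATATGGTTCAACACGCGAAGTTCAC-3'

Forward primer TAGGCTTACTGTAGCCTC is found on the top strand at positions 95–112.
Taking the reverse complement of GTGAACTTC gives GAAGTTCAC, found at positions 152–160 on the template; the primer anneals here to the top strand with its 3' end pointing upstream.
The product is the template from position 95 through 160 (66 bp).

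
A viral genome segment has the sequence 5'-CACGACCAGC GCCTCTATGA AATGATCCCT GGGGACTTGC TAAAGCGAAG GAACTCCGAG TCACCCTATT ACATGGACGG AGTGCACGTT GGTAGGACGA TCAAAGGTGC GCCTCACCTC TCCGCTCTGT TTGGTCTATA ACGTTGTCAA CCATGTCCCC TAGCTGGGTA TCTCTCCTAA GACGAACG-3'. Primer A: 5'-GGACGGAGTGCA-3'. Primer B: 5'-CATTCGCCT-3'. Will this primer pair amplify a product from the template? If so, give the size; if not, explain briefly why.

No product — primer B has no binding site in the template.

Primer B (CATTCGCCT) does not match the top strand, and its reverse complement AGGCGAATG does not match either.
With no annealing site for primer B, no amplification occurs.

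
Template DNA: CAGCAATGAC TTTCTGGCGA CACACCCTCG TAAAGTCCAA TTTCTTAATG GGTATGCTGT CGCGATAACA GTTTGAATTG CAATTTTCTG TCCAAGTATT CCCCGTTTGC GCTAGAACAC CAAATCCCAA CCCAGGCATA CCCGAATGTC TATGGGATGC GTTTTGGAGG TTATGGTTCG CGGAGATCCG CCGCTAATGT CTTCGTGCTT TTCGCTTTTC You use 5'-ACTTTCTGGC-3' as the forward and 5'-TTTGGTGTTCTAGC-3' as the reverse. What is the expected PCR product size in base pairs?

116 bp

The forward primer matches the template at positions 9–18.
Taking the reverse complement of TTTGGTGTTCTAGC gives GCTAGAACACCAAA, found at positions 111–124 on the template; the primer anneals here to the top strand with its 3' end pointing upstream.
Product length = (reverse-primer end) − (forward-primer start) + 1 = 124 − 9 + 1 = 116 bp.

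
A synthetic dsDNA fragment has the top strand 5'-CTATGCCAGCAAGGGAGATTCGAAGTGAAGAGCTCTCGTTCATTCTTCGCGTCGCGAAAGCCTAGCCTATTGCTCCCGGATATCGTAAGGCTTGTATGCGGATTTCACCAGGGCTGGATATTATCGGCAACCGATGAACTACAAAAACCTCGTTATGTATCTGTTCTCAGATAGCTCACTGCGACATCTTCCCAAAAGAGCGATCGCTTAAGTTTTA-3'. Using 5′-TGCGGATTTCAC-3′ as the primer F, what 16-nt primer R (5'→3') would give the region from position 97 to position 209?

5'-AAGCGATCGCTCTTTT-3'

The product's 3' end on the top strand is position 209.
The reverse primer anneals to the top strand over positions 194–209, i.e. to AAAAGAGCGATCGCTT.
Its sequence written 5'→3' is the reverse complement: AAGCGATCGCTCTTTT.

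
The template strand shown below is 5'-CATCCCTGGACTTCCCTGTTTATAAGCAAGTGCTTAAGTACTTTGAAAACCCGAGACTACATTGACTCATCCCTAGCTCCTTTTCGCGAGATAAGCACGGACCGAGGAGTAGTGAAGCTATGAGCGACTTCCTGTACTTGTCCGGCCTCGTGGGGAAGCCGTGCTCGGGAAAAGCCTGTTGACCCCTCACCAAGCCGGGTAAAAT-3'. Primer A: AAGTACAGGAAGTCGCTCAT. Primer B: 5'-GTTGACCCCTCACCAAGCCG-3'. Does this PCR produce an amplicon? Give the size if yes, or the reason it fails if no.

Primer A (AAGTACAGGAAGTCGCTCAT) has reverse complement ATGAGCGACTTCCTGTACTT, which matches the top strand at positions 120–139; primer A anneals to the top strand there with its 3' end pointing upstream toward position 120.
Primer B (GTTGACCCCTCACCAAGCCG) matches the top strand directly at positions 178–197; it anneals to the bottom strand with its 3' end pointing downstream toward position 197.
The 3' ends diverge (primer A extends toward position 1, primer B toward position 205), so the primers never converge on a shared product.

No product — the primers' 3' ends point away from each other.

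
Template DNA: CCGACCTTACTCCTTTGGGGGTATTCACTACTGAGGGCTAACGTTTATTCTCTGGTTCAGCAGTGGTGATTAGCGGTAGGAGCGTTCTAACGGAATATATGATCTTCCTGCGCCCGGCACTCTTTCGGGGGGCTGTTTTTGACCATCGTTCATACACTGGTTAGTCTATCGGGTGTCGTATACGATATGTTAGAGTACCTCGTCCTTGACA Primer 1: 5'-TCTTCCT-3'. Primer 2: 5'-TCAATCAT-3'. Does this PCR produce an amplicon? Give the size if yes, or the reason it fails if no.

No product — primer 2 has no binding site in the template.

Primer 2 (TCAATCAT) does not match the top strand, and its reverse complement ATGATTGA does not match either.
With no annealing site for primer 2, no amplification occurs.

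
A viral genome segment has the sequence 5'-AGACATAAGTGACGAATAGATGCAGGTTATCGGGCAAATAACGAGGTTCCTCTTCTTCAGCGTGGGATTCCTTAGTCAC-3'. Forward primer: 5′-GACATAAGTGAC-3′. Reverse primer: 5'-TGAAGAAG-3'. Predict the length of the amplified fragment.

58 bp

Scanning the template, GACATAAGTGAC occurs at positions 2–13; this primer anneals to the bottom strand there with its 3' end pointing downstream.
The reverse primer's reverse complement is CTTCTTCA, which matches the template at positions 52–59.
Product length = (reverse-primer end) − (forward-primer start) + 1 = 59 − 2 + 1 = 58 bp.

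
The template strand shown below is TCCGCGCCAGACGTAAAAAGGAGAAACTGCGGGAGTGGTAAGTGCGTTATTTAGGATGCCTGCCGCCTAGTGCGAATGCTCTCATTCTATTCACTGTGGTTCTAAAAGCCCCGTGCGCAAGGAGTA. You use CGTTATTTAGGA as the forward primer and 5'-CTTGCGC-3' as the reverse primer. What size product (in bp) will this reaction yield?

The forward primer matches the template at positions 45–56.
Taking the reverse complement of CTTGCGC gives GCGCAAG, found at positions 115–121 on the template; the primer anneals here to the top strand with its 3' end pointing upstream.
The product runs from position 45 to position 121, so its length is 121 − 45 + 1 = 77 bp.

77 bp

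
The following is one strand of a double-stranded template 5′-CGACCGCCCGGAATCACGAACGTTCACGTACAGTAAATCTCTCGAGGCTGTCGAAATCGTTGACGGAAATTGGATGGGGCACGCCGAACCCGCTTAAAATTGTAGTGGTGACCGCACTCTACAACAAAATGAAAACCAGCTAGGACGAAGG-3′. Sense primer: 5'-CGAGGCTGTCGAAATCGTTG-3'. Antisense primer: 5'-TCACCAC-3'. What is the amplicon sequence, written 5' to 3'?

Scanning the template, CGAGGCTGTCGAAATCGTTG occurs at positions 43–62; this primer anneals to the bottom strand there with its 3' end pointing downstream.
Reverse complement of the reverse primer: GTGGTGA. This occurs on the top strand at positions 105–111.
The product is the template from position 43 through 111 (69 bp).

5'-CGAGGCTGTCGAAATCGTTGACGGAAATTGGATGGGGCACGCCGAACCCGCTTAAAATTGTAGTGGTGA-3'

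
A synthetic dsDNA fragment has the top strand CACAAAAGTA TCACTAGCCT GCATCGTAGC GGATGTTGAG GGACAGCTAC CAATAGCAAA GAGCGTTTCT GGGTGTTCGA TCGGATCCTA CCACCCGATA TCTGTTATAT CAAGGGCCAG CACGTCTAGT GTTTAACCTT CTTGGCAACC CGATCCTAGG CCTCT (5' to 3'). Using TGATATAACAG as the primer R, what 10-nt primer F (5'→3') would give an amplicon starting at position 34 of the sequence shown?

5'-TGTTGAGGGA-3'

The reverse primer's reverse complement CTGTTATATCA matches the template at positions 102–112; the product starts at position 34.
The forward primer is identical to the top strand over positions 34–43: TGTTGAGGGA.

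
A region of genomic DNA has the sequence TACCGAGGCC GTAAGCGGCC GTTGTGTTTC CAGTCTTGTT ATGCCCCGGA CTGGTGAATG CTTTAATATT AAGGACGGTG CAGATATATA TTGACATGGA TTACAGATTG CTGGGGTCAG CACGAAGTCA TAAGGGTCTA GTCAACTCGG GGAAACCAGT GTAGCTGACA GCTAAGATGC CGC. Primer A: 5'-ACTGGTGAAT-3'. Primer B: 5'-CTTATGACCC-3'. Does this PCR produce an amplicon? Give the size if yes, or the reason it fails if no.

No product — primer B has no binding site in the template.

Primer B (CTTATGACCC) does not match the top strand, and its reverse complement GGGTCATAAG does not match either.
With no annealing site for primer B, no amplification occurs.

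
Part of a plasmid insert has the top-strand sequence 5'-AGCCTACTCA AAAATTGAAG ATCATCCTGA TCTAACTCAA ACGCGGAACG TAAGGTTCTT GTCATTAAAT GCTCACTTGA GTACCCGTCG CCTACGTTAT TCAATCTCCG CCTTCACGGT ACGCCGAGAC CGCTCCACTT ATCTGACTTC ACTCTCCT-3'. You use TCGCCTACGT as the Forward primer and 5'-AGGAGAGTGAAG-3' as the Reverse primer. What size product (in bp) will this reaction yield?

71 bp

Forward primer TCGCCTACGT is found on the top strand at positions 88–97.
Reverse complement of the reverse primer: CTTCACTCTCCT. This occurs on the top strand at positions 147–158.
Product length = (reverse-primer end) − (forward-primer start) + 1 = 158 − 88 + 1 = 71 bp.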